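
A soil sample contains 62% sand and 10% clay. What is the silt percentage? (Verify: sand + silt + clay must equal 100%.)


Step 1: sand + silt + clay = 100%
Step 2: silt = 100 - sand - clay
Step 3: silt = 100 - 62 - 10
Step 4: silt = 28%

28


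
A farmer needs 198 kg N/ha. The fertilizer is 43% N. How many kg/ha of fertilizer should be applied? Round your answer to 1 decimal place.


Step 1: Fertilizer rate = target N / (N content / 100)
Step 2: Rate = 198 / (43 / 100)
Step 3: Rate = 198 / 0.43
Step 4: Rate = 460.5 kg/ha

460.5


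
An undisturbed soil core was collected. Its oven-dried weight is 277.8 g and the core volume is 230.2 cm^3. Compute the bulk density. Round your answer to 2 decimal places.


Step 1: Identify the formula: BD = dry mass / volume
Step 2: Substitute values: BD = 277.8 / 230.2
Step 3: BD = 1.21 g/cm^3

1.21


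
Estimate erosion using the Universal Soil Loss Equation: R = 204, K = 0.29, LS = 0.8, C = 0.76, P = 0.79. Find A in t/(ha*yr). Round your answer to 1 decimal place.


Step 1: A = R * K * LS * C * P
Step 2: R * K = 204 * 0.29 = 59.16
Step 3: (R*K) * LS = 59.16 * 0.8 = 47.328
Step 4: * C * P = 47.328 * 0.76 * 0.79 = 28.4
Step 5: A = 28.4 t/(ha*yr)

28.4


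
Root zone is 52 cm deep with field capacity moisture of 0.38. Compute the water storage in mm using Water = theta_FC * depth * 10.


Step 1: Water (mm) = theta_FC * depth (cm) * 10
Step 2: Water = 0.38 * 52 * 10
Step 3: Water = 197.6 mm

197.6


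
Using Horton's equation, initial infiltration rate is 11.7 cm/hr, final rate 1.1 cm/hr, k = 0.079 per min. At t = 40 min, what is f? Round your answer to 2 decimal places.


Step 1: f = fc + (f0 - fc) * exp(-k * t)
Step 2: exp(-0.079 * 40) = 0.042426
Step 3: f = 1.1 + (11.7 - 1.1) * 0.042426
Step 4: f = 1.1 + 10.6 * 0.042426
Step 5: f = 1.55 cm/hr

1.55


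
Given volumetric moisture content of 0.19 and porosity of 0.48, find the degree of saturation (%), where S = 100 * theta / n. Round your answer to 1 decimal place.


Step 1: S = 100 * theta_v / n
Step 2: S = 100 * 0.19 / 0.48
Step 3: S = 39.6%

39.6


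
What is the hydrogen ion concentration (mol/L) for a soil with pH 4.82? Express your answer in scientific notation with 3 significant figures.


Step 1: [H+] = 10^(-pH)
Step 2: [H+] = 10^(-4.82)
Step 3: [H+] = 1.51e-05 mol/L

1.51e-05


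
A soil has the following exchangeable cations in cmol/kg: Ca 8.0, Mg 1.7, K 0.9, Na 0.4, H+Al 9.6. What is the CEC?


Step 1: CEC = Ca + Mg + K + Na + (H+Al)
Step 2: CEC = 8.0 + 1.7 + 0.9 + 0.4 + 9.6
Step 3: CEC = 20.6 cmol/kg

20.6


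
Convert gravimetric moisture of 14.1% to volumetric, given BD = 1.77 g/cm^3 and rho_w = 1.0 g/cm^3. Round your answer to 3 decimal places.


Step 1: theta = (w / 100) * BD / rho_w
Step 2: theta = (14.1 / 100) * 1.77 / 1.0
Step 3: theta = 0.141 * 1.77
Step 4: theta = 0.25

0.25


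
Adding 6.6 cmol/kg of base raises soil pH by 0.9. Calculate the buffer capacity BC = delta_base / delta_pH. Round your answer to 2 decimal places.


Step 1: BC = change in base / change in pH
Step 2: BC = 6.6 / 0.9
Step 3: BC = 7.33 cmol/(kg*pH unit)

7.33


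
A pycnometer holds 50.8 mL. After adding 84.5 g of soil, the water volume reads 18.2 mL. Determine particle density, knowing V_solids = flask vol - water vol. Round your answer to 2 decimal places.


Step 1: Volume of solids = flask volume - water volume with soil
Step 2: V_solids = 50.8 - 18.2 = 32.6 mL
Step 3: Particle density = mass / V_solids = 84.5 / 32.6 = 2.59 g/cm^3

2.59


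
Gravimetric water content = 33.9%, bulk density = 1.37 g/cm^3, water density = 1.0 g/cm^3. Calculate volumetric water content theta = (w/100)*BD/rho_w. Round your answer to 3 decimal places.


Step 1: theta = (w / 100) * BD / rho_w
Step 2: theta = (33.9 / 100) * 1.37 / 1.0
Step 3: theta = 0.339 * 1.37
Step 4: theta = 0.464

0.464


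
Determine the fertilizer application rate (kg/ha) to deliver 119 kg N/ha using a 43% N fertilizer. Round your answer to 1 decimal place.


Step 1: Fertilizer rate = target N / (N content / 100)
Step 2: Rate = 119 / (43 / 100)
Step 3: Rate = 119 / 0.43
Step 4: Rate = 276.7 kg/ha

276.7


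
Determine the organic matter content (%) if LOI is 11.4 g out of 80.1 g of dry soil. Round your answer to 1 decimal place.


Step 1: OM% = 100 * LOI / sample mass
Step 2: OM = 100 * 11.4 / 80.1
Step 3: OM = 14.2%

14.2


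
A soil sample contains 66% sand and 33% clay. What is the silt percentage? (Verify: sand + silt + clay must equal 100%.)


Step 1: sand + silt + clay = 100%
Step 2: silt = 100 - sand - clay
Step 3: silt = 100 - 66 - 33
Step 4: silt = 1%

1


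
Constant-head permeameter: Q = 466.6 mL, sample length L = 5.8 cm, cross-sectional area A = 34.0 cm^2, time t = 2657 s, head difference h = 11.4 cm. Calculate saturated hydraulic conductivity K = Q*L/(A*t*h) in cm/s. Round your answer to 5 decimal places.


Step 1: K = Q * L / (A * t * h)
Step 2: Numerator = 466.6 * 5.8 = 2706.28
Step 3: Denominator = 34.0 * 2657 * 11.4 = 1029853.2
Step 4: K = 2706.28 / 1029853.2 = 0.00263 cm/s

0.00263


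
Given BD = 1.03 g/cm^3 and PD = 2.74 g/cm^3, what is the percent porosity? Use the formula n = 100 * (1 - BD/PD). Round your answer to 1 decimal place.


Step 1: Formula: n = 100 * (1 - BD / PD)
Step 2: n = 100 * (1 - 1.03 / 2.74)
Step 3: n = 100 * (1 - 0.37591)
Step 4: n = 62.4%

62.4


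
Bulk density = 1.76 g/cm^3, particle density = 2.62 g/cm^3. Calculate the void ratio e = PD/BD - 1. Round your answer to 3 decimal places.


Step 1: e = PD / BD - 1
Step 2: e = 2.62 / 1.76 - 1
Step 3: e = 1.48864 - 1
Step 4: e = 0.489

0.489


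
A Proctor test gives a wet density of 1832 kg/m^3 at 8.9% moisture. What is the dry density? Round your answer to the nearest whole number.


Step 1: Dry density = wet density / (1 + w/100)
Step 2: Dry density = 1832 / (1 + 8.9/100)
Step 3: Dry density = 1832 / 1.089
Step 4: Dry density = 1682 kg/m^3

1682


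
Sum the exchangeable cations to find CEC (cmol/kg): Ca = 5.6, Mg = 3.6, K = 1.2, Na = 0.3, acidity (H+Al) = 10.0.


Step 1: CEC = Ca + Mg + K + Na + (H+Al)
Step 2: CEC = 5.6 + 3.6 + 1.2 + 0.3 + 10.0
Step 3: CEC = 20.7 cmol/kg

20.7


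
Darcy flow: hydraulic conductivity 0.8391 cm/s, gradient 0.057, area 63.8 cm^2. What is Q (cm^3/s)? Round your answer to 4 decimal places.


Step 1: Apply Darcy's law: Q = K * i * A
Step 2: Q = 0.8391 * 0.057 * 63.8
Step 3: Q = 3.0515 cm^3/s

3.0515


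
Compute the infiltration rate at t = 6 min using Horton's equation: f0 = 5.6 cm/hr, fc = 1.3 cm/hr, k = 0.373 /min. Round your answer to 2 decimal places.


Step 1: f = fc + (f0 - fc) * exp(-k * t)
Step 2: exp(-0.373 * 6) = 0.106672
Step 3: f = 1.3 + (5.6 - 1.3) * 0.106672
Step 4: f = 1.3 + 4.3 * 0.106672
Step 5: f = 1.76 cm/hr

1.76


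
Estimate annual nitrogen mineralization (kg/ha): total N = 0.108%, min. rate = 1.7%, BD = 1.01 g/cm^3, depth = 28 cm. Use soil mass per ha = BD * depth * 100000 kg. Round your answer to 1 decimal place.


Step 1: Soil mass per ha = BD * depth * 100000 = 1.01 * 28 * 100000 = 2828000 kg
Step 2: Total N pool = soil mass * N%/100 = 2828000 * 0.108/100 = 3054.24 kg/ha
Step 3: N mineralized = N pool * rate%/100 = 3054.24 * 1.7/100 = 51.9 kg/ha/yr

51.9


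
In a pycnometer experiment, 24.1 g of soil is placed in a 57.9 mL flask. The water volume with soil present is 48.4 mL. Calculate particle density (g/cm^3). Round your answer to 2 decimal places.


Step 1: Volume of solids = flask volume - water volume with soil
Step 2: V_solids = 57.9 - 48.4 = 9.5 mL
Step 3: Particle density = mass / V_solids = 24.1 / 9.5 = 2.54 g/cm^3

2.54


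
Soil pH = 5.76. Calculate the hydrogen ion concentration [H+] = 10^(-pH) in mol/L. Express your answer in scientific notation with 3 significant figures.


Step 1: [H+] = 10^(-pH)
Step 2: [H+] = 10^(-5.76)
Step 3: [H+] = 1.74e-06 mol/L

1.74e-06


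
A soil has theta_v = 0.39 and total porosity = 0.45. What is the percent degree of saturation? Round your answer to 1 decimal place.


Step 1: S = 100 * theta_v / n
Step 2: S = 100 * 0.39 / 0.45
Step 3: S = 86.7%

86.7


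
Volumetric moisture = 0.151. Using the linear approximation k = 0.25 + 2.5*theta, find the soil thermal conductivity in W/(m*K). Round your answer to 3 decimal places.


Step 1: k = 0.25 + 2.5 * theta
Step 2: k = 0.25 + 2.5 * 0.151
Step 3: k = 0.25 + 0.378
Step 4: k = 0.628 W/(m*K)

0.628


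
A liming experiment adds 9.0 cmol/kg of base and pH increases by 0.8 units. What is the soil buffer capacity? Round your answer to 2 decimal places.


Step 1: BC = change in base / change in pH
Step 2: BC = 9.0 / 0.8
Step 3: BC = 11.25 cmol/(kg*pH unit)

11.25


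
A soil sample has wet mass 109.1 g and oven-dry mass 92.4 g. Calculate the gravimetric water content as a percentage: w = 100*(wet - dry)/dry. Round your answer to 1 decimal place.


Step 1: Water mass = wet - dry = 109.1 - 92.4 = 16.7 g
Step 2: w = 100 * water mass / dry mass
Step 3: w = 100 * 16.7 / 92.4 = 18.1%

18.1


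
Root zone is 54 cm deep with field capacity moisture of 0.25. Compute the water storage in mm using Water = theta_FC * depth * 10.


Step 1: Water (mm) = theta_FC * depth (cm) * 10
Step 2: Water = 0.25 * 54 * 10
Step 3: Water = 135.0 mm

135.0


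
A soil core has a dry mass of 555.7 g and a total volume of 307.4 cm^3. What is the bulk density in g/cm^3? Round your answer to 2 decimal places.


Step 1: Identify the formula: BD = dry mass / volume
Step 2: Substitute values: BD = 555.7 / 307.4
Step 3: BD = 1.81 g/cm^3

1.81


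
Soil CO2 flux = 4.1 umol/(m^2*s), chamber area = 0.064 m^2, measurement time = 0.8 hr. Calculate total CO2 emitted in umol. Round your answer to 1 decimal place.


Step 1: Convert time to seconds: 0.8 hr * 3600 = 2880.0 s
Step 2: Total = flux * area * time_s
Step 3: Total = 4.1 * 0.064 * 2880.0
Step 4: Total = 755.7 umol

755.7


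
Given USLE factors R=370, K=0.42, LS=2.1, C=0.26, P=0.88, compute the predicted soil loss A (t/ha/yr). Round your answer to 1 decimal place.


Step 1: A = R * K * LS * C * P
Step 2: R * K = 370 * 0.42 = 155.4
Step 3: (R*K) * LS = 155.4 * 2.1 = 326.34
Step 4: * C * P = 326.34 * 0.26 * 0.88 = 74.7
Step 5: A = 74.7 t/(ha*yr)

74.7


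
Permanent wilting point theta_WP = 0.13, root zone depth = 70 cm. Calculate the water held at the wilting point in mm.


Step 1: Water (mm) = theta_WP * depth * 10
Step 2: Water = 0.13 * 70 * 10
Step 3: Water = 91.0 mm

91.0


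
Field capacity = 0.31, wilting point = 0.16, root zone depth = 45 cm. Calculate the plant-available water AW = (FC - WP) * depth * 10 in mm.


Step 1: Available water = (FC - WP) * depth * 10
Step 2: AW = (0.31 - 0.16) * 45 * 10
Step 3: AW = 0.15 * 45 * 10
Step 4: AW = 67.5 mm

67.5


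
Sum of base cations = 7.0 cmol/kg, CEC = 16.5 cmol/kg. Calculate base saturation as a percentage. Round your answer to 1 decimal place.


Step 1: BS = 100 * (sum of bases) / CEC
Step 2: BS = 100 * 7.0 / 16.5
Step 3: BS = 42.4%

42.4


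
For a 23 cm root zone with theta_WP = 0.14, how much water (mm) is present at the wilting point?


Step 1: Water (mm) = theta_WP * depth * 10
Step 2: Water = 0.14 * 23 * 10
Step 3: Water = 32.2 mm

32.2


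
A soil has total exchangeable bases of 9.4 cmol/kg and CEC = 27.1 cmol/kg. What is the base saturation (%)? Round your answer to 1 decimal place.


Step 1: BS = 100 * (sum of bases) / CEC
Step 2: BS = 100 * 9.4 / 27.1
Step 3: BS = 34.7%

34.7


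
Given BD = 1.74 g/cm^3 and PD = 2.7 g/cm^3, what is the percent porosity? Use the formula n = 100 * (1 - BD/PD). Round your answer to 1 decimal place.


Step 1: Formula: n = 100 * (1 - BD / PD)
Step 2: n = 100 * (1 - 1.74 / 2.7)
Step 3: n = 100 * (1 - 0.64444)
Step 4: n = 35.6%

35.6


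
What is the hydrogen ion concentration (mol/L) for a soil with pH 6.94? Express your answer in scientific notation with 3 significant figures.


Step 1: [H+] = 10^(-pH)
Step 2: [H+] = 10^(-6.94)
Step 3: [H+] = 1.15e-07 mol/L

1.15e-07


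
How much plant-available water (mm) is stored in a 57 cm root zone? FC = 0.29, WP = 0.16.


Step 1: Available water = (FC - WP) * depth * 10
Step 2: AW = (0.29 - 0.16) * 57 * 10
Step 3: AW = 0.13 * 57 * 10
Step 4: AW = 74.1 mm

74.1


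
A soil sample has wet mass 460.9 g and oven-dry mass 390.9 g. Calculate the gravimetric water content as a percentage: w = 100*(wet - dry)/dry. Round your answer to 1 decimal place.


Step 1: Water mass = wet - dry = 460.9 - 390.9 = 70.0 g
Step 2: w = 100 * water mass / dry mass
Step 3: w = 100 * 70.0 / 390.9 = 17.9%

17.9


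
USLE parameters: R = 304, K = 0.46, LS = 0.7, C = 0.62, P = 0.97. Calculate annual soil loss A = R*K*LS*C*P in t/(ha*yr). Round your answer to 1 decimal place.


Step 1: A = R * K * LS * C * P
Step 2: R * K = 304 * 0.46 = 139.84
Step 3: (R*K) * LS = 139.84 * 0.7 = 97.888
Step 4: * C * P = 97.888 * 0.62 * 0.97 = 58.9
Step 5: A = 58.9 t/(ha*yr)

58.9


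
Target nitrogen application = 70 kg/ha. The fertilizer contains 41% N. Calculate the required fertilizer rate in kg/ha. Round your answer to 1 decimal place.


Step 1: Fertilizer rate = target N / (N content / 100)
Step 2: Rate = 70 / (41 / 100)
Step 3: Rate = 70 / 0.41
Step 4: Rate = 170.7 kg/ha

170.7


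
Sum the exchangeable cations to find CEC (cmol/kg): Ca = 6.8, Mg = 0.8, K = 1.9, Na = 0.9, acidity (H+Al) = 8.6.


Step 1: CEC = Ca + Mg + K + Na + (H+Al)
Step 2: CEC = 6.8 + 0.8 + 1.9 + 0.9 + 8.6
Step 3: CEC = 19.0 cmol/kg

19.0


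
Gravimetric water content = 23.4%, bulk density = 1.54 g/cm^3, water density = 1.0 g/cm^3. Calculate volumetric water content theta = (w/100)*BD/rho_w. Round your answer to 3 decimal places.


Step 1: theta = (w / 100) * BD / rho_w
Step 2: theta = (23.4 / 100) * 1.54 / 1.0
Step 3: theta = 0.234 * 1.54
Step 4: theta = 0.36

0.36


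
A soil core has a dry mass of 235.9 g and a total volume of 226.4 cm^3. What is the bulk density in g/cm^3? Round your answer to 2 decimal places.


Step 1: Identify the formula: BD = dry mass / volume
Step 2: Substitute values: BD = 235.9 / 226.4
Step 3: BD = 1.04 g/cm^3

1.04


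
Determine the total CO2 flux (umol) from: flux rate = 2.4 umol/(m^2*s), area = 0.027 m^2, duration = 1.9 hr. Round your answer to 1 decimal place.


Step 1: Convert time to seconds: 1.9 hr * 3600 = 6840.0 s
Step 2: Total = flux * area * time_s
Step 3: Total = 2.4 * 0.027 * 6840.0
Step 4: Total = 443.2 umol

443.2


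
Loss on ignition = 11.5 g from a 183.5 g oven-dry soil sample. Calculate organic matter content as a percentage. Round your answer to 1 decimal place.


Step 1: OM% = 100 * LOI / sample mass
Step 2: OM = 100 * 11.5 / 183.5
Step 3: OM = 6.3%

6.3


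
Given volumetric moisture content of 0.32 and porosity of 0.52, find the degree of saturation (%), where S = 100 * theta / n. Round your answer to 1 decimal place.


Step 1: S = 100 * theta_v / n
Step 2: S = 100 * 0.32 / 0.52
Step 3: S = 61.5%

61.5


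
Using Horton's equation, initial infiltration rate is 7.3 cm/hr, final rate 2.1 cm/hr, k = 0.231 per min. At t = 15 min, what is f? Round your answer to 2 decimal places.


Step 1: f = fc + (f0 - fc) * exp(-k * t)
Step 2: exp(-0.231 * 15) = 0.031273
Step 3: f = 2.1 + (7.3 - 2.1) * 0.031273
Step 4: f = 2.1 + 5.2 * 0.031273
Step 5: f = 2.26 cm/hr

2.26


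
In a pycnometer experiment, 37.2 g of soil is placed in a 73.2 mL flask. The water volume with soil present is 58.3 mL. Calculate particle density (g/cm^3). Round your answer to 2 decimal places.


Step 1: Volume of solids = flask volume - water volume with soil
Step 2: V_solids = 73.2 - 58.3 = 14.9 mL
Step 3: Particle density = mass / V_solids = 37.2 / 14.9 = 2.5 g/cm^3

2.5


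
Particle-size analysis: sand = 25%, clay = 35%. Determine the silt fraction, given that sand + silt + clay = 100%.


Step 1: sand + silt + clay = 100%
Step 2: silt = 100 - sand - clay
Step 3: silt = 100 - 25 - 35
Step 4: silt = 40%

40


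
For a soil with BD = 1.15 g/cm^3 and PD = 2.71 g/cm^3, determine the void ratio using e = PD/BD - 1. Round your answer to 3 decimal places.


Step 1: e = PD / BD - 1
Step 2: e = 2.71 / 1.15 - 1
Step 3: e = 2.35652 - 1
Step 4: e = 1.357

1.357


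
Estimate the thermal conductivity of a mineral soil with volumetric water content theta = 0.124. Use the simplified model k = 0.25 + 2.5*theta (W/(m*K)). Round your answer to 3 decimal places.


Step 1: k = 0.25 + 2.5 * theta
Step 2: k = 0.25 + 2.5 * 0.124
Step 3: k = 0.25 + 0.31
Step 4: k = 0.56 W/(m*K)

0.56


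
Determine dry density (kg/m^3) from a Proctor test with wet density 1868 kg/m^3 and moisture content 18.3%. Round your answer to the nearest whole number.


Step 1: Dry density = wet density / (1 + w/100)
Step 2: Dry density = 1868 / (1 + 18.3/100)
Step 3: Dry density = 1868 / 1.183
Step 4: Dry density = 1579 kg/m^3

1579


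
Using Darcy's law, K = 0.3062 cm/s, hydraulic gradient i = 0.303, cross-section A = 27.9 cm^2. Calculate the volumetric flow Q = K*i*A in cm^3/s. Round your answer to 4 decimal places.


Step 1: Apply Darcy's law: Q = K * i * A
Step 2: Q = 0.3062 * 0.303 * 27.9
Step 3: Q = 2.5885 cm^3/s

2.5885


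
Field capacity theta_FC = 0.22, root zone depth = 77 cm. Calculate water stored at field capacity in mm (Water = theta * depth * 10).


Step 1: Water (mm) = theta_FC * depth (cm) * 10
Step 2: Water = 0.22 * 77 * 10
Step 3: Water = 169.4 mm

169.4


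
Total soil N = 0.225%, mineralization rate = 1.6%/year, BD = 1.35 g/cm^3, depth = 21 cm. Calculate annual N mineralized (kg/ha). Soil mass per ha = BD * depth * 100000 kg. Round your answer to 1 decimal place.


Step 1: Soil mass per ha = BD * depth * 100000 = 1.35 * 21 * 100000 = 2835000 kg
Step 2: Total N pool = soil mass * N%/100 = 2835000 * 0.225/100 = 6378.75 kg/ha
Step 3: N mineralized = N pool * rate%/100 = 6378.75 * 1.6/100 = 102.1 kg/ha/yr

102.1


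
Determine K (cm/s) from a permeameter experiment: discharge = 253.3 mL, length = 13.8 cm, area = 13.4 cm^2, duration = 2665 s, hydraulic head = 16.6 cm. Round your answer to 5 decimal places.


Step 1: K = Q * L / (A * t * h)
Step 2: Numerator = 253.3 * 13.8 = 3495.54
Step 3: Denominator = 13.4 * 2665 * 16.6 = 592802.6
Step 4: K = 3495.54 / 592802.6 = 0.0059 cm/s

0.0059


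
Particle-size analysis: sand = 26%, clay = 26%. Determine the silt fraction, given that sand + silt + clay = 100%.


Step 1: sand + silt + clay = 100%
Step 2: silt = 100 - sand - clay
Step 3: silt = 100 - 26 - 26
Step 4: silt = 48%

48


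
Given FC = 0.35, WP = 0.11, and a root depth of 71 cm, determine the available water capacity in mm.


Step 1: Available water = (FC - WP) * depth * 10
Step 2: AW = (0.35 - 0.11) * 71 * 10
Step 3: AW = 0.24 * 71 * 10
Step 4: AW = 170.4 mm

170.4


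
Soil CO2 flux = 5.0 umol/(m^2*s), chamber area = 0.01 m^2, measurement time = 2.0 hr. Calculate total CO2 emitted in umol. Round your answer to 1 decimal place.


Step 1: Convert time to seconds: 2.0 hr * 3600 = 7200.0 s
Step 2: Total = flux * area * time_s
Step 3: Total = 5.0 * 0.01 * 7200.0
Step 4: Total = 360.0 umol

360.0


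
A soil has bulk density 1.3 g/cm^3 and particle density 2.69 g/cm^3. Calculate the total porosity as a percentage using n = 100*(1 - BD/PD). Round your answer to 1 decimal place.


Step 1: Formula: n = 100 * (1 - BD / PD)
Step 2: n = 100 * (1 - 1.3 / 2.69)
Step 3: n = 100 * (1 - 0.48327)
Step 4: n = 51.7%

51.7


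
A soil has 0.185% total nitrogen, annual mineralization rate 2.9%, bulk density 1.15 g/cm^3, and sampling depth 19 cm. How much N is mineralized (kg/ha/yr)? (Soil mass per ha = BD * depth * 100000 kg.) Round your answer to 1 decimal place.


Step 1: Soil mass per ha = BD * depth * 100000 = 1.15 * 19 * 100000 = 2185000 kg
Step 2: Total N pool = soil mass * N%/100 = 2185000 * 0.185/100 = 4042.25 kg/ha
Step 3: N mineralized = N pool * rate%/100 = 4042.25 * 2.9/100 = 117.2 kg/ha/yr

117.2


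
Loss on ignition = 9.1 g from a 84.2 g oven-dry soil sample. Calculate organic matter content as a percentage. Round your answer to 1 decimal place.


Step 1: OM% = 100 * LOI / sample mass
Step 2: OM = 100 * 9.1 / 84.2
Step 3: OM = 10.8%

10.8


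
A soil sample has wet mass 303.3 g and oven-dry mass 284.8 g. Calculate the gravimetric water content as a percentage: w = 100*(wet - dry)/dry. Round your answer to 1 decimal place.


Step 1: Water mass = wet - dry = 303.3 - 284.8 = 18.5 g
Step 2: w = 100 * water mass / dry mass
Step 3: w = 100 * 18.5 / 284.8 = 6.5%

6.5


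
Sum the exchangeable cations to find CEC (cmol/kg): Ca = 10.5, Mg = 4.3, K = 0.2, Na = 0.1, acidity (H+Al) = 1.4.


Step 1: CEC = Ca + Mg + K + Na + (H+Al)
Step 2: CEC = 10.5 + 4.3 + 0.2 + 0.1 + 1.4
Step 3: CEC = 16.5 cmol/kg

16.5


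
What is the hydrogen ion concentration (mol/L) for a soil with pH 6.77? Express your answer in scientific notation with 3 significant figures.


Step 1: [H+] = 10^(-pH)
Step 2: [H+] = 10^(-6.77)
Step 3: [H+] = 1.70e-07 mol/L

1.70e-07


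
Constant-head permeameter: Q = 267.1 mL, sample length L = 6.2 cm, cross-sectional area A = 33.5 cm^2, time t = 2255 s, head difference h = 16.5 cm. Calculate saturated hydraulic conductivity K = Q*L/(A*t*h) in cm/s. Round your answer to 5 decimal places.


Step 1: K = Q * L / (A * t * h)
Step 2: Numerator = 267.1 * 6.2 = 1656.02
Step 3: Denominator = 33.5 * 2255 * 16.5 = 1246451.25
Step 4: K = 1656.02 / 1246451.25 = 0.00133 cm/s

0.00133


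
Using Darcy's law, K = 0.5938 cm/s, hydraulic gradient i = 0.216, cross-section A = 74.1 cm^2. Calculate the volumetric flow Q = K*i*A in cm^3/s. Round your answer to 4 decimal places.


Step 1: Apply Darcy's law: Q = K * i * A
Step 2: Q = 0.5938 * 0.216 * 74.1
Step 3: Q = 9.5041 cm^3/s

9.5041


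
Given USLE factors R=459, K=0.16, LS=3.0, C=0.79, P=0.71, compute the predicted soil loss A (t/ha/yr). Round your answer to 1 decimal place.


Step 1: A = R * K * LS * C * P
Step 2: R * K = 459 * 0.16 = 73.44
Step 3: (R*K) * LS = 73.44 * 3.0 = 220.32
Step 4: * C * P = 220.32 * 0.79 * 0.71 = 123.6
Step 5: A = 123.6 t/(ha*yr)

123.6


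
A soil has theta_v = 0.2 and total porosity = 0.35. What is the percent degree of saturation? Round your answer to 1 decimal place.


Step 1: S = 100 * theta_v / n
Step 2: S = 100 * 0.2 / 0.35
Step 3: S = 57.1%

57.1


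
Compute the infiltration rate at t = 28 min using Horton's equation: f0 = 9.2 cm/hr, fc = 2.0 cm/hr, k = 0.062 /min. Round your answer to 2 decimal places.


Step 1: f = fc + (f0 - fc) * exp(-k * t)
Step 2: exp(-0.062 * 28) = 0.176224
Step 3: f = 2.0 + (9.2 - 2.0) * 0.176224
Step 4: f = 2.0 + 7.2 * 0.176224
Step 5: f = 3.27 cm/hr

3.27


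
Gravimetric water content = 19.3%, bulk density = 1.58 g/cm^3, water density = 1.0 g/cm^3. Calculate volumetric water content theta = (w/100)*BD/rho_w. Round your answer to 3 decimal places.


Step 1: theta = (w / 100) * BD / rho_w
Step 2: theta = (19.3 / 100) * 1.58 / 1.0
Step 3: theta = 0.193 * 1.58
Step 4: theta = 0.305

0.305


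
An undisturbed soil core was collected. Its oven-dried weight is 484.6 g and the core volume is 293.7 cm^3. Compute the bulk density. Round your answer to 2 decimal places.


Step 1: Identify the formula: BD = dry mass / volume
Step 2: Substitute values: BD = 484.6 / 293.7
Step 3: BD = 1.65 g/cm^3

1.65


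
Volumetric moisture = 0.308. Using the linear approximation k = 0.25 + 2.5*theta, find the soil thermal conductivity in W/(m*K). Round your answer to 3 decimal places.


Step 1: k = 0.25 + 2.5 * theta
Step 2: k = 0.25 + 2.5 * 0.308
Step 3: k = 0.25 + 0.77
Step 4: k = 1.02 W/(m*K)

1.02


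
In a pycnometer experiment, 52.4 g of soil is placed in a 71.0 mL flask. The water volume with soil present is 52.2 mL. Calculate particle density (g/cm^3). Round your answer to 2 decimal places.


Step 1: Volume of solids = flask volume - water volume with soil
Step 2: V_solids = 71.0 - 52.2 = 18.8 mL
Step 3: Particle density = mass / V_solids = 52.4 / 18.8 = 2.79 g/cm^3

2.79


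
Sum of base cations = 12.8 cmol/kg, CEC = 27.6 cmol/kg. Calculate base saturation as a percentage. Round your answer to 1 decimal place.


Step 1: BS = 100 * (sum of bases) / CEC
Step 2: BS = 100 * 12.8 / 27.6
Step 3: BS = 46.4%

46.4


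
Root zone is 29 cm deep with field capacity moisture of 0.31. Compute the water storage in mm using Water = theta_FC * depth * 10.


Step 1: Water (mm) = theta_FC * depth (cm) * 10
Step 2: Water = 0.31 * 29 * 10
Step 3: Water = 89.9 mm

89.9


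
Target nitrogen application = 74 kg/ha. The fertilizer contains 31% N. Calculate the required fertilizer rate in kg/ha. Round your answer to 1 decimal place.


Step 1: Fertilizer rate = target N / (N content / 100)
Step 2: Rate = 74 / (31 / 100)
Step 3: Rate = 74 / 0.31
Step 4: Rate = 238.7 kg/ha

238.7


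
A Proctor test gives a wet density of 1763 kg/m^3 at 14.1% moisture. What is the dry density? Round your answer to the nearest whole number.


Step 1: Dry density = wet density / (1 + w/100)
Step 2: Dry density = 1763 / (1 + 14.1/100)
Step 3: Dry density = 1763 / 1.141
Step 4: Dry density = 1545 kg/m^3

1545


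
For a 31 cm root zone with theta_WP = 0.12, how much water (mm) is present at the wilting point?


Step 1: Water (mm) = theta_WP * depth * 10
Step 2: Water = 0.12 * 31 * 10
Step 3: Water = 37.2 mm

37.2


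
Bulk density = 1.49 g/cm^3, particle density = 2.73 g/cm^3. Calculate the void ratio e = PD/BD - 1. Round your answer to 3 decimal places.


Step 1: e = PD / BD - 1
Step 2: e = 2.73 / 1.49 - 1
Step 3: e = 1.83221 - 1
Step 4: e = 0.832

0.832


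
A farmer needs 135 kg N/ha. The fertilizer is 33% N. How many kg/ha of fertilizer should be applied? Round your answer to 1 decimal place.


Step 1: Fertilizer rate = target N / (N content / 100)
Step 2: Rate = 135 / (33 / 100)
Step 3: Rate = 135 / 0.33
Step 4: Rate = 409.1 kg/ha

409.1


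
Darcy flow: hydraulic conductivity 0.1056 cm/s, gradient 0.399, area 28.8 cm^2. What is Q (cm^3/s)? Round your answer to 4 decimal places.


Step 1: Apply Darcy's law: Q = K * i * A
Step 2: Q = 0.1056 * 0.399 * 28.8
Step 3: Q = 1.2135 cm^3/s

1.2135


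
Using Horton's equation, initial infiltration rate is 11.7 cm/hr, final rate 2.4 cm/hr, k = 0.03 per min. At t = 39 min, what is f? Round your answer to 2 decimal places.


Step 1: f = fc + (f0 - fc) * exp(-k * t)
Step 2: exp(-0.03 * 39) = 0.310367
Step 3: f = 2.4 + (11.7 - 2.4) * 0.310367
Step 4: f = 2.4 + 9.3 * 0.310367
Step 5: f = 5.29 cm/hr

5.29


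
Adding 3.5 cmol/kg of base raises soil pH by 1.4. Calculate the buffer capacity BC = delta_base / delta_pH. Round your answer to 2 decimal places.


Step 1: BC = change in base / change in pH
Step 2: BC = 3.5 / 1.4
Step 3: BC = 2.5 cmol/(kg*pH unit)

2.5


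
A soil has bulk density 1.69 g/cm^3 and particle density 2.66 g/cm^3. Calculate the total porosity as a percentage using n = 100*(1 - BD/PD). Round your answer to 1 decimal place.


Step 1: Formula: n = 100 * (1 - BD / PD)
Step 2: n = 100 * (1 - 1.69 / 2.66)
Step 3: n = 100 * (1 - 0.63534)
Step 4: n = 36.5%

36.5


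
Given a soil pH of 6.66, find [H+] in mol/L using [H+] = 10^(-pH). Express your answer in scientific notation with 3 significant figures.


Step 1: [H+] = 10^(-pH)
Step 2: [H+] = 10^(-6.66)
Step 3: [H+] = 2.19e-07 mol/L

2.19e-07


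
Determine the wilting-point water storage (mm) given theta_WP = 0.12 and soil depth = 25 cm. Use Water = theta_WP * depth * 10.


Step 1: Water (mm) = theta_WP * depth * 10
Step 2: Water = 0.12 * 25 * 10
Step 3: Water = 30.0 mm

30.0


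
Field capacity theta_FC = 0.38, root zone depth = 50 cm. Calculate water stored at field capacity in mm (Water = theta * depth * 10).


Step 1: Water (mm) = theta_FC * depth (cm) * 10
Step 2: Water = 0.38 * 50 * 10
Step 3: Water = 190.0 mm

190.0


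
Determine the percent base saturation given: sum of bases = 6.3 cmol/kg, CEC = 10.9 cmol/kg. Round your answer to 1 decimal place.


Step 1: BS = 100 * (sum of bases) / CEC
Step 2: BS = 100 * 6.3 / 10.9
Step 3: BS = 57.8%

57.8


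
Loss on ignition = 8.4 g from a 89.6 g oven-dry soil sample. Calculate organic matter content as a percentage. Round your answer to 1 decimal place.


Step 1: OM% = 100 * LOI / sample mass
Step 2: OM = 100 * 8.4 / 89.6
Step 3: OM = 9.4%

9.4


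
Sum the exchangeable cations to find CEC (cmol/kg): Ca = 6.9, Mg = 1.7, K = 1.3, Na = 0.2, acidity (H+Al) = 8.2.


Step 1: CEC = Ca + Mg + K + Na + (H+Al)
Step 2: CEC = 6.9 + 1.7 + 1.3 + 0.2 + 8.2
Step 3: CEC = 18.3 cmol/kg

18.3


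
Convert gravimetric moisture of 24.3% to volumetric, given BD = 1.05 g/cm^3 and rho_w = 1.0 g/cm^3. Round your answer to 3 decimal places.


Step 1: theta = (w / 100) * BD / rho_w
Step 2: theta = (24.3 / 100) * 1.05 / 1.0
Step 3: theta = 0.243 * 1.05
Step 4: theta = 0.255

0.255


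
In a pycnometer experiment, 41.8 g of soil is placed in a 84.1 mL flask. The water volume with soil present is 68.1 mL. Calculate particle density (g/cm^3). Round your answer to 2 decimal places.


Step 1: Volume of solids = flask volume - water volume with soil
Step 2: V_solids = 84.1 - 68.1 = 16.0 mL
Step 3: Particle density = mass / V_solids = 41.8 / 16.0 = 2.61 g/cm^3

2.61


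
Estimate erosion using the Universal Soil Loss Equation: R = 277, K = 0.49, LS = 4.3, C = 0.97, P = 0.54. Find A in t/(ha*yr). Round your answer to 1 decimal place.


Step 1: A = R * K * LS * C * P
Step 2: R * K = 277 * 0.49 = 135.73
Step 3: (R*K) * LS = 135.73 * 4.3 = 583.639
Step 4: * C * P = 583.639 * 0.97 * 0.54 = 305.7
Step 5: A = 305.7 t/(ha*yr)

305.7


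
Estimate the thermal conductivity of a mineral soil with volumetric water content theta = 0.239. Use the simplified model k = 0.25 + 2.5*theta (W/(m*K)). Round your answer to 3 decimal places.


Step 1: k = 0.25 + 2.5 * theta
Step 2: k = 0.25 + 2.5 * 0.239
Step 3: k = 0.25 + 0.598
Step 4: k = 0.848 W/(m*K)

0.848


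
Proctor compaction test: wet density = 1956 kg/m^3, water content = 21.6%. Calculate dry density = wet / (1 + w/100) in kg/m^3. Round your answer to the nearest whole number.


Step 1: Dry density = wet density / (1 + w/100)
Step 2: Dry density = 1956 / (1 + 21.6/100)
Step 3: Dry density = 1956 / 1.216
Step 4: Dry density = 1609 kg/m^3

1609


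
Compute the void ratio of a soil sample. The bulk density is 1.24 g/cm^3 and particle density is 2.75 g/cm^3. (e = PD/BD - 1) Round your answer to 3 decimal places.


Step 1: e = PD / BD - 1
Step 2: e = 2.75 / 1.24 - 1
Step 3: e = 2.21774 - 1
Step 4: e = 1.218

1.218


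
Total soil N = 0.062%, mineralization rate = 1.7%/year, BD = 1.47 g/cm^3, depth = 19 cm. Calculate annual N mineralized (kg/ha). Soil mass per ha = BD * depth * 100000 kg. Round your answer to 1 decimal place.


Step 1: Soil mass per ha = BD * depth * 100000 = 1.47 * 19 * 100000 = 2793000 kg
Step 2: Total N pool = soil mass * N%/100 = 2793000 * 0.062/100 = 1731.66 kg/ha
Step 3: N mineralized = N pool * rate%/100 = 1731.66 * 1.7/100 = 29.4 kg/ha/yr

29.4


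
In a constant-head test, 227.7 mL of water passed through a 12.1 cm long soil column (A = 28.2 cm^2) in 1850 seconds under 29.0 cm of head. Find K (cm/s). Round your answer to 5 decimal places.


Step 1: K = Q * L / (A * t * h)
Step 2: Numerator = 227.7 * 12.1 = 2755.17
Step 3: Denominator = 28.2 * 1850 * 29.0 = 1512930.0
Step 4: K = 2755.17 / 1512930.0 = 0.00182 cm/s

0.00182


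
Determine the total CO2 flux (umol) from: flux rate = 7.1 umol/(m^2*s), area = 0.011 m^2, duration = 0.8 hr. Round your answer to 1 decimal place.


Step 1: Convert time to seconds: 0.8 hr * 3600 = 2880.0 s
Step 2: Total = flux * area * time_s
Step 3: Total = 7.1 * 0.011 * 2880.0
Step 4: Total = 224.9 umol

224.9


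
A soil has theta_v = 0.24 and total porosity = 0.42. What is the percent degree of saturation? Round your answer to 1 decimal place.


Step 1: S = 100 * theta_v / n
Step 2: S = 100 * 0.24 / 0.42
Step 3: S = 57.1%

57.1


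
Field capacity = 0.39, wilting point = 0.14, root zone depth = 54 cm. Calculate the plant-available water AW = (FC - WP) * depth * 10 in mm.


Step 1: Available water = (FC - WP) * depth * 10
Step 2: AW = (0.39 - 0.14) * 54 * 10
Step 3: AW = 0.25 * 54 * 10
Step 4: AW = 135.0 mm

135.0


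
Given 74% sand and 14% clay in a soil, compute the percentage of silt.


Step 1: sand + silt + clay = 100%
Step 2: silt = 100 - sand - clay
Step 3: silt = 100 - 74 - 14
Step 4: silt = 12%

12


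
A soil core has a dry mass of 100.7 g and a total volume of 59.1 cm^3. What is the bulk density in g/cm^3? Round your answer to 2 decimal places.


Step 1: Identify the formula: BD = dry mass / volume
Step 2: Substitute values: BD = 100.7 / 59.1
Step 3: BD = 1.7 g/cm^3

1.7


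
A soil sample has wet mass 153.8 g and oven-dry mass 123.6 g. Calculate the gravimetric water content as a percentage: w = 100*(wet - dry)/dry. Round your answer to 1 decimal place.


Step 1: Water mass = wet - dry = 153.8 - 123.6 = 30.2 g
Step 2: w = 100 * water mass / dry mass
Step 3: w = 100 * 30.2 / 123.6 = 24.4%

24.4


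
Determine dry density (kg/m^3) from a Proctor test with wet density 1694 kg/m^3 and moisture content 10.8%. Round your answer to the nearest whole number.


Step 1: Dry density = wet density / (1 + w/100)
Step 2: Dry density = 1694 / (1 + 10.8/100)
Step 3: Dry density = 1694 / 1.108
Step 4: Dry density = 1529 kg/m^3

1529


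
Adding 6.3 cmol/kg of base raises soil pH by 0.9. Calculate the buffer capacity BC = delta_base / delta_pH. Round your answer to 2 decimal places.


Step 1: BC = change in base / change in pH
Step 2: BC = 6.3 / 0.9
Step 3: BC = 7.0 cmol/(kg*pH unit)

7.0


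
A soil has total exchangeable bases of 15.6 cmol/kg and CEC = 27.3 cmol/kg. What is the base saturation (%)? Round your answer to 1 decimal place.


Step 1: BS = 100 * (sum of bases) / CEC
Step 2: BS = 100 * 15.6 / 27.3
Step 3: BS = 57.1%

57.1


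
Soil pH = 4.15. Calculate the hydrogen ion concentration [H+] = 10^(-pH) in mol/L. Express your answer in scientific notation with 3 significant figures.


Step 1: [H+] = 10^(-pH)
Step 2: [H+] = 10^(-4.15)
Step 3: [H+] = 7.08e-05 mol/L

7.08e-05


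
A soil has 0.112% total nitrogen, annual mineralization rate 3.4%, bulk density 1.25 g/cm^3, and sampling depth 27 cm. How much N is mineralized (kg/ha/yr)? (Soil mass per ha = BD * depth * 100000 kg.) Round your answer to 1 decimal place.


Step 1: Soil mass per ha = BD * depth * 100000 = 1.25 * 27 * 100000 = 3375000 kg
Step 2: Total N pool = soil mass * N%/100 = 3375000 * 0.112/100 = 3780.0 kg/ha
Step 3: N mineralized = N pool * rate%/100 = 3780.0 * 3.4/100 = 128.5 kg/ha/yr

128.5


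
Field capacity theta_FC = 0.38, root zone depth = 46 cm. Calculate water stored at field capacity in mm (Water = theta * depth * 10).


Step 1: Water (mm) = theta_FC * depth (cm) * 10
Step 2: Water = 0.38 * 46 * 10
Step 3: Water = 174.8 mm

174.8


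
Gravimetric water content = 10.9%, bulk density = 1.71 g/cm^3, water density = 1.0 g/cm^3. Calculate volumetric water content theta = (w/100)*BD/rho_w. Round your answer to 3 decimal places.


Step 1: theta = (w / 100) * BD / rho_w
Step 2: theta = (10.9 / 100) * 1.71 / 1.0
Step 3: theta = 0.109 * 1.71
Step 4: theta = 0.186

0.186


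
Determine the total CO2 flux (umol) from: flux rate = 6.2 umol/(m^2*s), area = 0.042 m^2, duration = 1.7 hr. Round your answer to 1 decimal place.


Step 1: Convert time to seconds: 1.7 hr * 3600 = 6120.0 s
Step 2: Total = flux * area * time_s
Step 3: Total = 6.2 * 0.042 * 6120.0
Step 4: Total = 1593.6 umol

1593.6


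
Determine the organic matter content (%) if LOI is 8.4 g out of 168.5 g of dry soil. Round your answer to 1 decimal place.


Step 1: OM% = 100 * LOI / sample mass
Step 2: OM = 100 * 8.4 / 168.5
Step 3: OM = 5.0%

5.0


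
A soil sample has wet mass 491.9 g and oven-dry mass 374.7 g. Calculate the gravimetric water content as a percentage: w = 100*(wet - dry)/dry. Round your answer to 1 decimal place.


Step 1: Water mass = wet - dry = 491.9 - 374.7 = 117.2 g
Step 2: w = 100 * water mass / dry mass
Step 3: w = 100 * 117.2 / 374.7 = 31.3%

31.3


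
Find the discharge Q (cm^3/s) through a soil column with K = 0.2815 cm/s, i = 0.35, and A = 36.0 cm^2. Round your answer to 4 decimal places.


Step 1: Apply Darcy's law: Q = K * i * A
Step 2: Q = 0.2815 * 0.35 * 36.0
Step 3: Q = 3.5469 cm^3/s

3.5469


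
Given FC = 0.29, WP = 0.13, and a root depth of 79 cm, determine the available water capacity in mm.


Step 1: Available water = (FC - WP) * depth * 10
Step 2: AW = (0.29 - 0.13) * 79 * 10
Step 3: AW = 0.16 * 79 * 10
Step 4: AW = 126.4 mm

126.4


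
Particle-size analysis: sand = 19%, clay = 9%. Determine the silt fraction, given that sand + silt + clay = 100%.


Step 1: sand + silt + clay = 100%
Step 2: silt = 100 - sand - clay
Step 3: silt = 100 - 19 - 9
Step 4: silt = 72%

72


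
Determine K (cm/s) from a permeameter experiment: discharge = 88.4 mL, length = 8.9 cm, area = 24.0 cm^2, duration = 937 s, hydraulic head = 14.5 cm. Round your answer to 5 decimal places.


Step 1: K = Q * L / (A * t * h)
Step 2: Numerator = 88.4 * 8.9 = 786.76
Step 3: Denominator = 24.0 * 937 * 14.5 = 326076.0
Step 4: K = 786.76 / 326076.0 = 0.00241 cm/s

0.00241


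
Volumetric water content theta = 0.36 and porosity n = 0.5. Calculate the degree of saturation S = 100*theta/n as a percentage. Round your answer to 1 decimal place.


Step 1: S = 100 * theta_v / n
Step 2: S = 100 * 0.36 / 0.5
Step 3: S = 72.0%

72.0


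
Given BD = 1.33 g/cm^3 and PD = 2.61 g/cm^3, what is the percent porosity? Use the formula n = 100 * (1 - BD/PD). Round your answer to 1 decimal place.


Step 1: Formula: n = 100 * (1 - BD / PD)
Step 2: n = 100 * (1 - 1.33 / 2.61)
Step 3: n = 100 * (1 - 0.50958)
Step 4: n = 49.0%

49.0


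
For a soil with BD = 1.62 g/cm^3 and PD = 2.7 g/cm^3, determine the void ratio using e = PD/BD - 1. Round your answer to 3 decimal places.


Step 1: e = PD / BD - 1
Step 2: e = 2.7 / 1.62 - 1
Step 3: e = 1.66667 - 1
Step 4: e = 0.667

0.667


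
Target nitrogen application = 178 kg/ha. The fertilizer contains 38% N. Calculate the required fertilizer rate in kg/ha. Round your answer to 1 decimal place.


Step 1: Fertilizer rate = target N / (N content / 100)
Step 2: Rate = 178 / (38 / 100)
Step 3: Rate = 178 / 0.38
Step 4: Rate = 468.4 kg/ha

468.4


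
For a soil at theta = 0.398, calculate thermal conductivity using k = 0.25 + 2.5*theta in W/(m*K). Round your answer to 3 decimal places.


Step 1: k = 0.25 + 2.5 * theta
Step 2: k = 0.25 + 2.5 * 0.398
Step 3: k = 0.25 + 0.995
Step 4: k = 1.245 W/(m*K)

1.245


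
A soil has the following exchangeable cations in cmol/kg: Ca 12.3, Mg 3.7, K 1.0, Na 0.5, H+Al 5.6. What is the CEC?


Step 1: CEC = Ca + Mg + K + Na + (H+Al)
Step 2: CEC = 12.3 + 3.7 + 1.0 + 0.5 + 5.6
Step 3: CEC = 23.1 cmol/kg

23.1


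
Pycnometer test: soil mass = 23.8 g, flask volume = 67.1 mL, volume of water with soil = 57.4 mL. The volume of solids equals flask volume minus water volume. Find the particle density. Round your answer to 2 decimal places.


Step 1: Volume of solids = flask volume - water volume with soil
Step 2: V_solids = 67.1 - 57.4 = 9.7 mL
Step 3: Particle density = mass / V_solids = 23.8 / 9.7 = 2.45 g/cm^3

2.45


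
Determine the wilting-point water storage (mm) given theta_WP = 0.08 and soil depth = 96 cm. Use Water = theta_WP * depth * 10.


Step 1: Water (mm) = theta_WP * depth * 10
Step 2: Water = 0.08 * 96 * 10
Step 3: Water = 76.8 mm

76.8


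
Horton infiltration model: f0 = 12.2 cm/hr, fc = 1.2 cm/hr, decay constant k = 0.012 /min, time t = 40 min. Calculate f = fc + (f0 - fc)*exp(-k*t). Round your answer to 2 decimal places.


Step 1: f = fc + (f0 - fc) * exp(-k * t)
Step 2: exp(-0.012 * 40) = 0.618783
Step 3: f = 1.2 + (12.2 - 1.2) * 0.618783
Step 4: f = 1.2 + 11.0 * 0.618783
Step 5: f = 8.01 cm/hr

8.01
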